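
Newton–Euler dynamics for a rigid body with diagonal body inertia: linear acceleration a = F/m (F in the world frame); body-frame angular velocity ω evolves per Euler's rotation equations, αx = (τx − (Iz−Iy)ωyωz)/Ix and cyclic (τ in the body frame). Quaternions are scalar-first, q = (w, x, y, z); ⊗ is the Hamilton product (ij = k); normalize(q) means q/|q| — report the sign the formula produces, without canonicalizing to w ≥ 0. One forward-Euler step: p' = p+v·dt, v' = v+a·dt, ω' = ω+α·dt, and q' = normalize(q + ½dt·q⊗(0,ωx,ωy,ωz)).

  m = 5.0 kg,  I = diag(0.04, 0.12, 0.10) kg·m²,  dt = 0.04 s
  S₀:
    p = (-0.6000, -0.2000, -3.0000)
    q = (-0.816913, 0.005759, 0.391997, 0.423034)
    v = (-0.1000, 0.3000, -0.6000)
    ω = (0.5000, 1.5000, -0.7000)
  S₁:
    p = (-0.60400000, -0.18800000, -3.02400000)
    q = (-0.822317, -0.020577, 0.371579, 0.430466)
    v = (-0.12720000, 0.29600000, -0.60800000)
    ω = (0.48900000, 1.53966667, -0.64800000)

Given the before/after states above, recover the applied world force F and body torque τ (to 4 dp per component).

F = (-3.4000, -0.5000, -1.0000)
τ = (0.0100, 0.1400, 0.1900)

ω₁ − ω₀ = (-0.01100000, 0.03966667, 0.05200000)
ω₀×(Iω₀) = (0.0210, 0.0210, 0.0600)
applied torque τ = (0.0100, 0.1400, 0.1900)
Δv = v₁−v₀ = (-0.02720000, -0.00400000, -0.00800000)
F = m·Δv/dt = (-3.4000, -0.5000, -1.0000)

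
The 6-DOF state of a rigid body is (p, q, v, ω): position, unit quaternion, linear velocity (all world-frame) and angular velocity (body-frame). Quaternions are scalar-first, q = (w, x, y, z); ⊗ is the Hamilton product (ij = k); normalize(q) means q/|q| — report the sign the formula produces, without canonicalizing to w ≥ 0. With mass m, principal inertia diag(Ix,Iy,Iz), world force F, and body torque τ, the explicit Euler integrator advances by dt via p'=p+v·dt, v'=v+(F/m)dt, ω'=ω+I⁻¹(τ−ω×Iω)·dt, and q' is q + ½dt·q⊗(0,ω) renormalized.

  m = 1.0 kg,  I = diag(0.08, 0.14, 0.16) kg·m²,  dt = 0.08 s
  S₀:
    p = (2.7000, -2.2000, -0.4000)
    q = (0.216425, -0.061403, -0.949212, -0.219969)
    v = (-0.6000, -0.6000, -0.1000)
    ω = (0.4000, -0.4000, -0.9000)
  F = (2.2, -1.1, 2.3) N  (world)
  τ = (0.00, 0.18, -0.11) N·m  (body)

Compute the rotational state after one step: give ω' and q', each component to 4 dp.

angular accel α = (-0.0900, 1.0800, -0.6275)
new body rate ω' = (0.3928, -0.3136, -0.9502)
Hamilton product q⊗(0,ω) = (-0.5530957, 0.8528732, -0.2298203, 0.2094635)
q + ½dt·q⊗(0,ω), renormalized = (0.1941, -0.0273, -0.9575, -0.2114)

ω' = (0.3928, -0.3136, -0.9502)
q' = (0.1941, -0.0273, -0.9575, -0.2114)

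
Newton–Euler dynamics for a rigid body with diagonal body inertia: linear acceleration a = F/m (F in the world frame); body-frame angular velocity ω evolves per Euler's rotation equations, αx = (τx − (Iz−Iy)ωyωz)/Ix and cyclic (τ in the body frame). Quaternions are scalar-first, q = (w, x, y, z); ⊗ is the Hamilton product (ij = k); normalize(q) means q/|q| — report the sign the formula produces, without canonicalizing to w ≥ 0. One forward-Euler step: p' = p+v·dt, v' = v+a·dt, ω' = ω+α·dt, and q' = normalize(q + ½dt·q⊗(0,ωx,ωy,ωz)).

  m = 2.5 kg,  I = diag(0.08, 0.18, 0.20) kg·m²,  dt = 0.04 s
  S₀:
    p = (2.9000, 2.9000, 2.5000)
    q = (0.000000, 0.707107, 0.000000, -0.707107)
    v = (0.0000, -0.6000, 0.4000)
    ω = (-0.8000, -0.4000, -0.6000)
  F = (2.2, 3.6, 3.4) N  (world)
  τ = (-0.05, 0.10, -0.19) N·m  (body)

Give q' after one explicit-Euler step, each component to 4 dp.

q' = (0.0028, 0.7013, 0.0198, -0.7126)

q⊗(0,ω) = (0.1414214, -0.2828428, 0.9899498, -0.2828428)
updated quaternion q' = (0.0028, 0.7013, 0.0198, -0.7126)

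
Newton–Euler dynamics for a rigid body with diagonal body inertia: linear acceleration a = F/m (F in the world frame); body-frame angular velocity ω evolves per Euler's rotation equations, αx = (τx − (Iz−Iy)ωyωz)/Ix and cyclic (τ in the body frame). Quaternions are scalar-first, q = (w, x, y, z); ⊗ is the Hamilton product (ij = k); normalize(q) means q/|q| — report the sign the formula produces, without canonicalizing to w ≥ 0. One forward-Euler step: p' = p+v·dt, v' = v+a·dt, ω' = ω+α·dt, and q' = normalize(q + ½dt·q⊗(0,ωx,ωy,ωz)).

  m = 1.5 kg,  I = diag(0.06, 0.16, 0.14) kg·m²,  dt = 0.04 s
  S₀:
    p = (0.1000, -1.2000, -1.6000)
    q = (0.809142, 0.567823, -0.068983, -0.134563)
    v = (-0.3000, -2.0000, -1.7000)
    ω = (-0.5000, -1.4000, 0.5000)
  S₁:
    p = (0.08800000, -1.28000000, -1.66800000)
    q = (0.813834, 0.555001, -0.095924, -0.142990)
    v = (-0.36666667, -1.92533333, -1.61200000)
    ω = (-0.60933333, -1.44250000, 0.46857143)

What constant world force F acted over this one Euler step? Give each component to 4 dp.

F = (-2.5000, 2.8000, 3.3000)

v₁ − v₀ = (-0.06666667, 0.07466667, 0.08800000)
F = m·Δv/dt = (-2.5000, 2.8000, 3.3000)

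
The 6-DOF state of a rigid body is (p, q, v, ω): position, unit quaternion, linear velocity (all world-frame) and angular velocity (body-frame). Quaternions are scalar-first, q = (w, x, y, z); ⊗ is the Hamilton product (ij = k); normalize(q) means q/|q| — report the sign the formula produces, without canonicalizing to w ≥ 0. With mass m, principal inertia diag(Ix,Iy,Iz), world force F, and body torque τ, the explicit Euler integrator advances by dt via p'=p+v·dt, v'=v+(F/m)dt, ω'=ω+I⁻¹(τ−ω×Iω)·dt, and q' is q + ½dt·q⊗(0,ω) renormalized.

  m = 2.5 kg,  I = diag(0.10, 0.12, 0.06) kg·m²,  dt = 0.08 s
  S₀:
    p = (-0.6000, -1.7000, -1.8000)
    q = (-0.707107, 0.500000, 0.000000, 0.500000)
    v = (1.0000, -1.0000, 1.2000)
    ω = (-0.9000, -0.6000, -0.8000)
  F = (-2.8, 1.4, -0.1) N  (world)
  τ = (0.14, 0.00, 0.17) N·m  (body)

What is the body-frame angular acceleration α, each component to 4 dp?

gyro term ω×Iω = (-0.0288, 0.0288, 0.0108)
α = I⁻¹(τ − ω×Iω) = (1.6880, -0.2400, 2.6533)

α = (1.6880, -0.2400, 2.6533)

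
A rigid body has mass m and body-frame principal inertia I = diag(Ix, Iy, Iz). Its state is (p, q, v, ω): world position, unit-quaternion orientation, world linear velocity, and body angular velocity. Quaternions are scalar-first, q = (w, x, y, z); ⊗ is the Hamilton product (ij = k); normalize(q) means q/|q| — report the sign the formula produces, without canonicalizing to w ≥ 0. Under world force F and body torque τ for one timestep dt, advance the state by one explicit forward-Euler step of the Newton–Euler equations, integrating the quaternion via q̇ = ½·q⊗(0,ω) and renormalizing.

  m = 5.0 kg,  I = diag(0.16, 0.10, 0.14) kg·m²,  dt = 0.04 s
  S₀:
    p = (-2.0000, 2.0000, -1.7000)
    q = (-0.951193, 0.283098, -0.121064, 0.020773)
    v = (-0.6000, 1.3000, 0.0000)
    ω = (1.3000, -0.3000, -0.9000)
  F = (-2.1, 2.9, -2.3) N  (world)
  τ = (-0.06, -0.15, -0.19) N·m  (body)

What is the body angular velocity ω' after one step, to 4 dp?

ω' = (1.2823, -0.3506, -0.9610)

precession coupling ω×(Iω) = (0.0108, -0.0234, 0.0234)
α = I⁻¹(τ − ω×Iω) = (-0.4425, -1.2660, -1.5243)
ω + α·dt = (1.2823, -0.3506, -0.9610)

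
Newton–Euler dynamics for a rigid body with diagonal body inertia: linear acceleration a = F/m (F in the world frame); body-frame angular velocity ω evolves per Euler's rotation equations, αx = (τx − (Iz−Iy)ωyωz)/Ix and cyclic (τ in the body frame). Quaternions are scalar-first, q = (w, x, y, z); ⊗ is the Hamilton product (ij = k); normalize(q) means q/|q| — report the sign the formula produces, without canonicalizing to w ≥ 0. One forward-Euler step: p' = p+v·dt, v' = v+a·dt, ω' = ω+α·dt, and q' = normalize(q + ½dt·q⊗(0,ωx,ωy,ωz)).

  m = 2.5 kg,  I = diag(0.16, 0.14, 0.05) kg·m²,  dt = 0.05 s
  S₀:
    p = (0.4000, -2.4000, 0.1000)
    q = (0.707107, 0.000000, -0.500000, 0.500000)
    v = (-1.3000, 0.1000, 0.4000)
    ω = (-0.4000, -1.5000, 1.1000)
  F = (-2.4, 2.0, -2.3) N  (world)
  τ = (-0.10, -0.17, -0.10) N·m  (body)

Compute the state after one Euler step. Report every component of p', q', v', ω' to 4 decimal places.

a = F/m = (-0.9600, 0.8000, -0.9200)
p + v·dt = (0.3350, -2.3950, 0.1200)
new velocity v' = (-1.3480, 0.1400, 0.3540)
ω×(Iω) gyroscopic = (0.1485, -0.0484, -0.0120)
(τ − ω×Iω)/I = (-1.5531, -0.8686, -1.7600)
new body rate ω' = (-0.4777, -1.5434, 1.0120)
Hamilton product q⊗(0,ω) = (-1.3000000, -0.0828428, -1.2606605, 0.5778177)
updated quaternion q' = (0.6738, -0.0021, -0.5309, 0.5139)

p' = (0.3350, -2.3950, 0.1200)
q' = (0.6738, -0.0021, -0.5309, 0.5139)
v' = (-1.3480, 0.1400, 0.3540)
ω' = (-0.4777, -1.5434, 1.0120)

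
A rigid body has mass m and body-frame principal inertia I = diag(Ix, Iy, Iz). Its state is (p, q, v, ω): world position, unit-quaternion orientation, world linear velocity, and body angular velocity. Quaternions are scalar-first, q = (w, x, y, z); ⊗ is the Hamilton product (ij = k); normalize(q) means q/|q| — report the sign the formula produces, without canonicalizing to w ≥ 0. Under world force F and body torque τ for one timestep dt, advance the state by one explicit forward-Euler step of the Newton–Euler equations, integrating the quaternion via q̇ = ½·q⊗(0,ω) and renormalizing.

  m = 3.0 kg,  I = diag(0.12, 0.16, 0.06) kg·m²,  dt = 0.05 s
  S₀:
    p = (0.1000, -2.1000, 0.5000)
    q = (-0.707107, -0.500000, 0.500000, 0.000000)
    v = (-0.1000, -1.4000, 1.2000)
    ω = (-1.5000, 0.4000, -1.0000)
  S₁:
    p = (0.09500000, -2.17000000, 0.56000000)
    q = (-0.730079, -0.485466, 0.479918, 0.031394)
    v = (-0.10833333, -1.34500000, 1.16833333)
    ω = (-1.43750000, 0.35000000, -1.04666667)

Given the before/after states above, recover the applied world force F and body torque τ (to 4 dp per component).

F = (-0.5000, 3.3000, -1.9000)
τ = (0.1900, -0.0700, -0.0800)

ω₁ − ω₀ = (0.06250000, -0.05000000, -0.04666667)
gyro term ω₀×Iω₀ = (0.0400, 0.0900, -0.0240)
applied torque τ = (0.1900, -0.0700, -0.0800)
Δv = v₁−v₀ = (-0.00833333, 0.05500000, -0.03166667)
applied force F = (-0.5000, 3.3000, -1.9000)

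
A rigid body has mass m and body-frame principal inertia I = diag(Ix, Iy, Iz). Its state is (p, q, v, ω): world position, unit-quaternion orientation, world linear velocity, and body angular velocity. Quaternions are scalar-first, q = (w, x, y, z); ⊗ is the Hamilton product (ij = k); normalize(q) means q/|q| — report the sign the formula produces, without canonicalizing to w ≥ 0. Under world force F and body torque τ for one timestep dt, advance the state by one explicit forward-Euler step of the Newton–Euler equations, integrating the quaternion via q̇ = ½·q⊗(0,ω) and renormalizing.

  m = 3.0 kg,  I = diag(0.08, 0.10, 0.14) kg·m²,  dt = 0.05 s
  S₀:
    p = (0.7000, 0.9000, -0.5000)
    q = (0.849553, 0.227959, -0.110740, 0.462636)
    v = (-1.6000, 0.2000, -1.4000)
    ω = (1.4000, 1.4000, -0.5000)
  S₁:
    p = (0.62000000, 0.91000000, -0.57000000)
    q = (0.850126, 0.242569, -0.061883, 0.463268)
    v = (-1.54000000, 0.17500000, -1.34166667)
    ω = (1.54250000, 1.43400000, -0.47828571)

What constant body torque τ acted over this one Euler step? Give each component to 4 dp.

τ = (0.2000, 0.1100, 0.1000)

ω₁ − ω₀ = (0.14250000, 0.03400000, 0.02171429)
gyro term ω₀×Iω₀ = (-0.0280, 0.0420, 0.0392)
applied torque τ = (0.2000, 0.1100, 0.1000)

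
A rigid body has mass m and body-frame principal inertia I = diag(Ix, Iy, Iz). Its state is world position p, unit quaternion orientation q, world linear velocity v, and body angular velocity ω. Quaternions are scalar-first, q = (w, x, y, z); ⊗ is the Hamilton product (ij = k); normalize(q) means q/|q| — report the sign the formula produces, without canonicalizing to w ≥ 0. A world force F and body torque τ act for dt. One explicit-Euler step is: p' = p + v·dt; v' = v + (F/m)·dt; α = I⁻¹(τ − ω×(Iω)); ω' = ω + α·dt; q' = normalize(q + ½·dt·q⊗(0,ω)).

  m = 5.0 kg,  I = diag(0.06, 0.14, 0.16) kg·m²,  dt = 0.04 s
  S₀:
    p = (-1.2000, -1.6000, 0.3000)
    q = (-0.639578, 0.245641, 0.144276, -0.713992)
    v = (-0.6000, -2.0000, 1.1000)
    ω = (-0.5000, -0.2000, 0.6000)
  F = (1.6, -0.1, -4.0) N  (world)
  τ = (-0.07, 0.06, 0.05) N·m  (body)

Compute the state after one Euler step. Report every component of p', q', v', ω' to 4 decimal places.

p' = (-1.2240, -1.6800, 0.3440)
q' = (-0.6279, 0.2509, 0.1510, -0.7211)
v' = (-0.5872, -2.0008, 1.0680)
ω' = (-0.5451, -0.1914, 0.6105)

ω×(Iω) gyroscopic = (-0.0024, 0.0300, 0.0080)
angular accel α = (-1.1267, 0.2143, 0.2625)
new body rate ω' = (-0.5451, -0.1914, 0.6105)
2q̇ = q⊗(0,ω) = (0.5800709, 0.2635562, 0.3375270, -0.3607370)
q + ½dt·q⊗(0,ω), renormalized = (-0.6279, 0.2509, 0.1510, -0.7211)
a = (0.3200, -0.0200, -0.8000)
p + v·dt = (-1.2240, -1.6800, 0.3440)
new velocity v' = (-0.5872, -2.0008, 1.0680)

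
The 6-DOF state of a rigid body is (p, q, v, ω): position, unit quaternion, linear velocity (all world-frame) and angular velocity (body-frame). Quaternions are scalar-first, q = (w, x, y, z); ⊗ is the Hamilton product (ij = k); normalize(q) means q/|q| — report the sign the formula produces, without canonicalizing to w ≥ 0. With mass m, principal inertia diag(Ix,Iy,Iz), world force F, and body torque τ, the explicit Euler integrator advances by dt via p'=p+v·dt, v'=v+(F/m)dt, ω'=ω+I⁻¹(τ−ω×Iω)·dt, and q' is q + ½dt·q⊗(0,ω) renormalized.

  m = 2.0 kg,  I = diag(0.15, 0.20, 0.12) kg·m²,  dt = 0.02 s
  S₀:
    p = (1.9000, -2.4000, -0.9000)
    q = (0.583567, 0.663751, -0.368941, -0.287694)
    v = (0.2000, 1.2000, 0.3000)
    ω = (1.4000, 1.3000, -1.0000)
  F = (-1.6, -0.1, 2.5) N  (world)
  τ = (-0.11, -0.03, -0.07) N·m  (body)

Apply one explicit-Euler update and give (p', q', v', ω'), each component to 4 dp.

p' = (1.9040, -2.3760, -0.8940)
q' = (0.5761, 0.6792, -0.3587, -0.2797)
v' = (0.1840, 1.1990, 0.3250)
ω' = (1.3715, 1.3012, -1.0268)

a = (-0.8000, -0.0500, 1.2500)
p' = p + v·dt = (1.9040, -2.3760, -0.8940)
v' = v + a·dt = (0.1840, 1.1990, 0.3250)
precession coupling ω×(Iω) = (0.1040, -0.0420, 0.0910)
(τ − ω×Iω)/I = (-1.4267, 0.0600, -1.3417)
ω' = ω + α·dt = (1.3715, 1.3012, -1.0268)
Hamilton product q⊗(0,ω) = (-0.7373221, 1.5599370, 1.0196165, 0.7958267)
q' = normalize(q + ½dt·q⊗(0,ω)) = (0.5761, 0.6792, -0.3587, -0.2797)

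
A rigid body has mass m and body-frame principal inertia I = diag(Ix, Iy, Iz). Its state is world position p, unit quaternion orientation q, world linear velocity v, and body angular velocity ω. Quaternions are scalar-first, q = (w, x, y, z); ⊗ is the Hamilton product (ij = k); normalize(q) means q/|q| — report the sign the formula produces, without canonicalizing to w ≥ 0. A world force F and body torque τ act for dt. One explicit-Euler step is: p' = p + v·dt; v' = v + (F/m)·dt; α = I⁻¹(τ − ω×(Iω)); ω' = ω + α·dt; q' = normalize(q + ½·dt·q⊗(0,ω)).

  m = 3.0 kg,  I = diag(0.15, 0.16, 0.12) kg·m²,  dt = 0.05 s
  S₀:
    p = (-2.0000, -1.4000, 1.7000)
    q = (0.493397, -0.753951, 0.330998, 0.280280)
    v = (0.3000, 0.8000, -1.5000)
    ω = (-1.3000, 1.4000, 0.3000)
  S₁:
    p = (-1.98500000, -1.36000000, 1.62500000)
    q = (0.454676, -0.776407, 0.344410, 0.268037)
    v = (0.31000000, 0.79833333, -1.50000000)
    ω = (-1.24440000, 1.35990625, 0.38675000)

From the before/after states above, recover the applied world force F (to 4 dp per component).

F = (0.6000, -0.1000, 0.0000)

Δv = v₁−v₀ = (0.01000000, -0.00166667, 0.00000000)
m·(v₁−v₀)/dt = (0.6000, -0.1000, 0.0000)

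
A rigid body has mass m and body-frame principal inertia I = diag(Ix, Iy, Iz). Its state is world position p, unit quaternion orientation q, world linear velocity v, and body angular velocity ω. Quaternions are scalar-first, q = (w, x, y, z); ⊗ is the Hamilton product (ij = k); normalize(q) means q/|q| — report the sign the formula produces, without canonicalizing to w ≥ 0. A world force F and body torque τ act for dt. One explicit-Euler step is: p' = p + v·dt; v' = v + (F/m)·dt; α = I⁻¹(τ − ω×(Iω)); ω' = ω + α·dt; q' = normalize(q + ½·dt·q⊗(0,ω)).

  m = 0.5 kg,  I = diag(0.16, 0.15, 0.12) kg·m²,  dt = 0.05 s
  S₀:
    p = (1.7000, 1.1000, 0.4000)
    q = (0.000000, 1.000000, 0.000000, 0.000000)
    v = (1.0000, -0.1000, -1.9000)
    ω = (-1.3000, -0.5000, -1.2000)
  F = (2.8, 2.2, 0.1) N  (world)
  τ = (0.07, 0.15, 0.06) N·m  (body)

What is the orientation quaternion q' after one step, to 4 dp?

q' = (0.0325, 0.9989, 0.0300, -0.0125)

2q̇ = q⊗(0,ω) = (1.3000000, 0.0000000, 1.2000000, -0.5000000)
q + ½dt·q⊗(0,ω), renormalized = (0.0325, 0.9989, 0.0300, -0.0125)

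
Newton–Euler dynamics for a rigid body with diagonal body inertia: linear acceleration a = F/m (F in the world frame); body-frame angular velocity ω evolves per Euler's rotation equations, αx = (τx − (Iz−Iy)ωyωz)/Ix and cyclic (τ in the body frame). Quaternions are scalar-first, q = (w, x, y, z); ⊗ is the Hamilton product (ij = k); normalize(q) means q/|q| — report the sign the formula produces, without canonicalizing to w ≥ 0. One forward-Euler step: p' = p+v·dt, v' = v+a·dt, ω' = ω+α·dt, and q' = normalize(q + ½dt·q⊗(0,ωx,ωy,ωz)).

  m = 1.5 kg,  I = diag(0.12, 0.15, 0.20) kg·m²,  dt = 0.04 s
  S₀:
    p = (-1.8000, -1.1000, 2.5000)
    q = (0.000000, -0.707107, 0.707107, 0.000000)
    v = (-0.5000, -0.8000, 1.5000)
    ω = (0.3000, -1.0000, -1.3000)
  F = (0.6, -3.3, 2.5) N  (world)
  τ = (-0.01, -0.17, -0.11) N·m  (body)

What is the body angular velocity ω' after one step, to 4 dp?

ω' = (0.2750, -1.0537, -1.3202)

ω×(Iω) gyroscopic = (0.0650, 0.0312, -0.0090)
α = I⁻¹(τ − ω×Iω) = (-0.6250, -1.3413, -0.5050)
ω + α·dt = (0.2750, -1.0537, -1.3202)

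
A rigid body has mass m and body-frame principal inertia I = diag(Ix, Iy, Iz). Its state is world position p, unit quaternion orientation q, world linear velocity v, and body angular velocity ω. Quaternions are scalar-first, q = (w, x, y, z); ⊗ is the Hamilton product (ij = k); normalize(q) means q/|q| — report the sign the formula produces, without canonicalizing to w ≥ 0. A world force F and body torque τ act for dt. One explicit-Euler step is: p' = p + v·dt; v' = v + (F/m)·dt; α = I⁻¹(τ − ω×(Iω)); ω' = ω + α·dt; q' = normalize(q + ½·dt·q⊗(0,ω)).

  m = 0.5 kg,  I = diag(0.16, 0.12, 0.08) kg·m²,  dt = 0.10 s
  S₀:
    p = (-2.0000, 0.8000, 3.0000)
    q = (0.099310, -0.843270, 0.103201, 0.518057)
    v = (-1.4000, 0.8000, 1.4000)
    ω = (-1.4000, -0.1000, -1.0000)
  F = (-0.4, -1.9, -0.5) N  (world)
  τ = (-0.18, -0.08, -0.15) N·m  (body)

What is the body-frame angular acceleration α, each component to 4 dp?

α = (-1.1000, -1.6000, -1.8050)

precession coupling ω×(Iω) = (-0.0040, 0.1120, -0.0056)
angular accel α = (-1.1000, -1.6000, -1.8050)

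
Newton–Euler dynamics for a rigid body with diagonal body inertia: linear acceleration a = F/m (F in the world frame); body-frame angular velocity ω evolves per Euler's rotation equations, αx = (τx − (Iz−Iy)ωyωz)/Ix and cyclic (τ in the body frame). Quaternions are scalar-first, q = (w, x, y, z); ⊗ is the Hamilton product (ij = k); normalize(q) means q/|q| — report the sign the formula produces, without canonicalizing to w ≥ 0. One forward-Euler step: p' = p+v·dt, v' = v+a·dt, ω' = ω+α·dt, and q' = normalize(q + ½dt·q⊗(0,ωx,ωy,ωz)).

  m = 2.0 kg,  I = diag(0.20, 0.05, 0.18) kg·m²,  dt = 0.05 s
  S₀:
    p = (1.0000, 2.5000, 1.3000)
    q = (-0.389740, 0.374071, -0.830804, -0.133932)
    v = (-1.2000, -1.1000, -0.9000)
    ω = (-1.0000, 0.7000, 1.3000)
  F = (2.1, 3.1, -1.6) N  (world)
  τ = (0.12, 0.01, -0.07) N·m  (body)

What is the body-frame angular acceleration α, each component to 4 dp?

α = (0.0085, 0.7200, -0.9722)

ω×(Iω) gyroscopic = (0.1183, -0.0260, 0.1050)
α = I⁻¹(τ − ω×Iω) = (0.0085, 0.7200, -0.9722)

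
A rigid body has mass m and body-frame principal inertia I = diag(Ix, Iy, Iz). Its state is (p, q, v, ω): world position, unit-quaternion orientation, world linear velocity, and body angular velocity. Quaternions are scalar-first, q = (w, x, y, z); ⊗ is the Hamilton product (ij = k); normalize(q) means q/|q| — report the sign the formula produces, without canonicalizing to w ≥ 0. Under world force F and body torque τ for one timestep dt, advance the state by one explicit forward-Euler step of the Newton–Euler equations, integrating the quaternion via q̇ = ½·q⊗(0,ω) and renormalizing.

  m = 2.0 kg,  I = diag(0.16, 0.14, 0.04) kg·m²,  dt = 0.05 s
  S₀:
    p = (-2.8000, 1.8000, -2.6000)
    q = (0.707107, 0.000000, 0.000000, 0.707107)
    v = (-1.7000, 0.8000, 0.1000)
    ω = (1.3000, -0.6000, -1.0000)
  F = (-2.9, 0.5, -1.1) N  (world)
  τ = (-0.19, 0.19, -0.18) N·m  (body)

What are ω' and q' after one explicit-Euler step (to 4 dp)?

ω' = (1.2594, -0.4764, -1.2445)
q' = (0.7241, 0.0336, 0.0124, 0.6888)

angular accel α = (-0.8125, 2.4714, -4.8900)
ω' = ω + α·dt = (1.2594, -0.4764, -1.2445)
q⊗(0,ω) = (0.7071070, 1.3435033, 0.4949749, -0.7071070)
q' = normalize(q + ½dt·q⊗(0,ω)) = (0.7241, 0.0336, 0.0124, 0.6888)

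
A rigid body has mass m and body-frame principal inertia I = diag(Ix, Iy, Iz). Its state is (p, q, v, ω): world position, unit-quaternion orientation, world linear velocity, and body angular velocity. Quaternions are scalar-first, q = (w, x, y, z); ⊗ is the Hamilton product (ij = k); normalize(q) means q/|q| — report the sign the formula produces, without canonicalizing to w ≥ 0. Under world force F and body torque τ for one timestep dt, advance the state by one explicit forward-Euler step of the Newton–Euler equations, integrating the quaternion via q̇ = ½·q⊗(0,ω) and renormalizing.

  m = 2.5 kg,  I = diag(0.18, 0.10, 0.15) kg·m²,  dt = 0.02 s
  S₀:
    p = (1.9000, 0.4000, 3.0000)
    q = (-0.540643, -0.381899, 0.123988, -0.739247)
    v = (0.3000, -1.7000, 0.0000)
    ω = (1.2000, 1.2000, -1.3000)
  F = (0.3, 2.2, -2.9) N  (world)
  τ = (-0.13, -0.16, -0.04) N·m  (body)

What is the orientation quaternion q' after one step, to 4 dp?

q⊗(0,ω) = (-0.6515279, 0.0771404, -2.0323367, 0.0957715)
q' = normalize(q + ½dt·q⊗(0,ω)) = (-0.5470, -0.3810, 0.1036, -0.7381)

q' = (-0.5470, -0.3810, 0.1036, -0.7381)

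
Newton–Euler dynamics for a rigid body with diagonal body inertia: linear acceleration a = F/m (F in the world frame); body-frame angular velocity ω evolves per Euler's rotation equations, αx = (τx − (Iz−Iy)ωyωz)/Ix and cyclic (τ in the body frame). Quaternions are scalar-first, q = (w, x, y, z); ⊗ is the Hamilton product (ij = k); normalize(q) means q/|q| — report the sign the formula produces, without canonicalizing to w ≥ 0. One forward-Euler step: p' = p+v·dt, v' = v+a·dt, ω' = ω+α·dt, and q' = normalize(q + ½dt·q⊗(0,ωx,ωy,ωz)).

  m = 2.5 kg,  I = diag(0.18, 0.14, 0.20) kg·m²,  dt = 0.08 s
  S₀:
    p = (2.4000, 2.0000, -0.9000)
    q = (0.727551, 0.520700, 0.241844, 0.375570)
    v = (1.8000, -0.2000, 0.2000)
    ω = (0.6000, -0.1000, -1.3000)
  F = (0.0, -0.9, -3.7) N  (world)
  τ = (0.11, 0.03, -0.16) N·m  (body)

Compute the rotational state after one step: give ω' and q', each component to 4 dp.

ω' = (0.6454, -0.0918, -1.3650)
q' = (0.7343, 0.5262, 0.2746, 0.3293)

angular accel α = (0.5678, 0.1029, -0.8120)
ω' = ω + α·dt = (0.6454, -0.0918, -1.3650)
Hamilton product q⊗(0,ω) = (0.2000054, 0.1596904, 0.8294969, -1.1429927)
q' = normalize(q + ½dt·q⊗(0,ω)) = (0.7343, 0.5262, 0.2746, 0.3293)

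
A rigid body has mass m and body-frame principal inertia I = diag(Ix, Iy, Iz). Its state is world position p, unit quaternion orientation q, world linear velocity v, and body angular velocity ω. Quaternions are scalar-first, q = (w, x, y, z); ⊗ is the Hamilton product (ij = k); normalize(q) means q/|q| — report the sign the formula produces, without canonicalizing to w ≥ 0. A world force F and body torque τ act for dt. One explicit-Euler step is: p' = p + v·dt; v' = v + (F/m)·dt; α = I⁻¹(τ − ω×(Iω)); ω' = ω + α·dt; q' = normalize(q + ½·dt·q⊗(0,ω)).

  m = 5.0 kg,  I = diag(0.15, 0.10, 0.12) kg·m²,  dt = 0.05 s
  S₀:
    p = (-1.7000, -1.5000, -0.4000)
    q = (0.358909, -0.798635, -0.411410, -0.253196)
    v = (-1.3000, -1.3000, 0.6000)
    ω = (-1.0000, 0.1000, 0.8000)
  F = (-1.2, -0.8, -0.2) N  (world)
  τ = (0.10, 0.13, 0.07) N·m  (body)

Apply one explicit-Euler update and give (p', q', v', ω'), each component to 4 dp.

p' = (-1.7650, -1.5650, -0.3700)
q' = (0.3449, -0.8148, -0.3880, -0.2582)
v' = (-1.3120, -1.3080, 0.5980)
ω' = (-0.9672, 0.1770, 0.8271)

gyro term ω×Iω = (0.0016, -0.0240, 0.0050)
α = I⁻¹(τ − ω×Iω) = (0.6560, 1.5400, 0.5417)
ω + α·dt = (-0.9672, 0.1770, 0.8271)
q⊗(0,ω) = (-0.5549372, -0.6627174, 0.9279949, -0.2041463)
q' = normalize(q + ½dt·q⊗(0,ω)) = (0.3449, -0.8148, -0.3880, -0.2582)
linear accel F/m = (-0.2400, -0.1600, -0.0400)
new position p' = (-1.7650, -1.5650, -0.3700)
v' = v + a·dt = (-1.3120, -1.3080, 0.5980)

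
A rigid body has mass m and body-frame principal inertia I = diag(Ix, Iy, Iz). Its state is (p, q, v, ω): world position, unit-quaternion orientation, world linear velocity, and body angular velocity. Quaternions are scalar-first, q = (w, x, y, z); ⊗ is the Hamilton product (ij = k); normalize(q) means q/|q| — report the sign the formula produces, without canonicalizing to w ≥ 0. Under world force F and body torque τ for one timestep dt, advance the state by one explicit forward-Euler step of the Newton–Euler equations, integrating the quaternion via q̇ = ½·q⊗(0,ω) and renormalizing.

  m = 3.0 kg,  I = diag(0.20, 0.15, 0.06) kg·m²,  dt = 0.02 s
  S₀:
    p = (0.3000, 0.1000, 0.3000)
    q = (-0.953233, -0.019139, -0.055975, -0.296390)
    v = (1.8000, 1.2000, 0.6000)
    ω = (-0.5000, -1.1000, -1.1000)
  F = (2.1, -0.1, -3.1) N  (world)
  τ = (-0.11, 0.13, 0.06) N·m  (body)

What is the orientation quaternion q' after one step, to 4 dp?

q' = (-0.9571, -0.0170, -0.0442, -0.2859)

q⊗(0,ω) = (-0.3971710, 0.2121600, 1.1756984, 1.0416217)
q + ½dt·q⊗(0,ω), renormalized = (-0.9571, -0.0170, -0.0442, -0.2859)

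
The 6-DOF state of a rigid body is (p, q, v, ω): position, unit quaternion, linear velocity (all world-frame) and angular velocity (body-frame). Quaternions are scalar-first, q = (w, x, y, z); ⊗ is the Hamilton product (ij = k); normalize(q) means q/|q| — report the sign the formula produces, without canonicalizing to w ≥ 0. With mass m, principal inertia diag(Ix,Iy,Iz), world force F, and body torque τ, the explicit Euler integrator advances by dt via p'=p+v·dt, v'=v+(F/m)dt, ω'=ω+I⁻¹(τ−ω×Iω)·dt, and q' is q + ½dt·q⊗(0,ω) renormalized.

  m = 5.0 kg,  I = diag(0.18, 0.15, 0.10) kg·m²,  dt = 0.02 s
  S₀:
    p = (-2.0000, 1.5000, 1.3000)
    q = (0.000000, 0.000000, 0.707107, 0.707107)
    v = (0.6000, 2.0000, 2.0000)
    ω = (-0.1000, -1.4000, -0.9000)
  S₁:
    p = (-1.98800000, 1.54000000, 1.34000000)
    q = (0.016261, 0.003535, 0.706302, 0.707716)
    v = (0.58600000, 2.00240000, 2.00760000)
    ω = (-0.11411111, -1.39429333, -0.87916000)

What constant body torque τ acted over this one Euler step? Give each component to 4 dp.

τ = (-0.1900, 0.0500, 0.1000)

Δω = ω₁−ω₀ = (-0.01411111, 0.00570667, 0.02084000)
I·α + gyro = (-0.1900, 0.0500, 0.1000)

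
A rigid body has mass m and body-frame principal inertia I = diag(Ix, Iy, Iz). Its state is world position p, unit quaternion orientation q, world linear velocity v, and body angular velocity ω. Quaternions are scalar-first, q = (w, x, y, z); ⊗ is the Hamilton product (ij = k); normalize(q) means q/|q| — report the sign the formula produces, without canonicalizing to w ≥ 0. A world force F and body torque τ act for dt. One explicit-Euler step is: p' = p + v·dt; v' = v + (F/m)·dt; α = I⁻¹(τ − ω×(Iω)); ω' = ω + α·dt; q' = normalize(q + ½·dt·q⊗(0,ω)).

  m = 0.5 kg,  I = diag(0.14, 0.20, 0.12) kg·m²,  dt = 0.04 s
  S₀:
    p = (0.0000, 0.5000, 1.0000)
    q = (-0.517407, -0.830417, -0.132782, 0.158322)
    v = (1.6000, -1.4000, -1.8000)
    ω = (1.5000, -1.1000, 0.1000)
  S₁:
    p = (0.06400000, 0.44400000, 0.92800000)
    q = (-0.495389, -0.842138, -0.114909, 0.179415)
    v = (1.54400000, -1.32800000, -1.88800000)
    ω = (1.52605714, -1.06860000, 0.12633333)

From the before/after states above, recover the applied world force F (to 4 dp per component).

Δv = v₁−v₀ = (-0.05600000, 0.07200000, -0.08800000)
m·(v₁−v₀)/dt = (-0.7000, 0.9000, -1.1000)

F = (-0.7000, 0.9000, -1.1000)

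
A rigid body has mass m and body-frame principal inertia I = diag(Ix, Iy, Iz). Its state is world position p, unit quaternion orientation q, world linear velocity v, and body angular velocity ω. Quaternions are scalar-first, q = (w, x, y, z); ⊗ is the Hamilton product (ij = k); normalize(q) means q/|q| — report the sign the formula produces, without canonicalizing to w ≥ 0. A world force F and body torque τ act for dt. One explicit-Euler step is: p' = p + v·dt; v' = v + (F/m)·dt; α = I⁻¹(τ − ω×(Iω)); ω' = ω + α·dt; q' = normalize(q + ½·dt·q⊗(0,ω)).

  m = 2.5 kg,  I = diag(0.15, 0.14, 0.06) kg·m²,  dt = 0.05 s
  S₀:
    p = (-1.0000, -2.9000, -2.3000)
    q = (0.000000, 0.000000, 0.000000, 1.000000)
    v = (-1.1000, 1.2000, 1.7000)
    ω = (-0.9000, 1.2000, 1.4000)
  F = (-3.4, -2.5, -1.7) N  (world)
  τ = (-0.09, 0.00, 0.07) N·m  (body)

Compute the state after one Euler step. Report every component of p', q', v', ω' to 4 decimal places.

new position p' = (-1.0550, -2.8400, -2.2150)
v + (F/m)dt = (-1.1680, 1.1500, 1.6660)
precession coupling ω×(Iω) = (-0.1344, -0.1134, 0.0108)
α = I⁻¹(τ − ω×Iω) = (0.2960, 0.8100, 0.9867)
new body rate ω' = (-0.8852, 1.2405, 1.4493)
Hamilton product q⊗(0,ω) = (-1.4000000, -1.2000000, -0.9000000, 0.0000000)
q' = normalize(q + ½dt·q⊗(0,ω)) = (-0.0350, -0.0300, -0.0225, 0.9987)

p' = (-1.0550, -2.8400, -2.2150)
q' = (-0.0350, -0.0300, -0.0225, 0.9987)
v' = (-1.1680, 1.1500, 1.6660)
ω' = (-0.8852, 1.2405, 1.4493)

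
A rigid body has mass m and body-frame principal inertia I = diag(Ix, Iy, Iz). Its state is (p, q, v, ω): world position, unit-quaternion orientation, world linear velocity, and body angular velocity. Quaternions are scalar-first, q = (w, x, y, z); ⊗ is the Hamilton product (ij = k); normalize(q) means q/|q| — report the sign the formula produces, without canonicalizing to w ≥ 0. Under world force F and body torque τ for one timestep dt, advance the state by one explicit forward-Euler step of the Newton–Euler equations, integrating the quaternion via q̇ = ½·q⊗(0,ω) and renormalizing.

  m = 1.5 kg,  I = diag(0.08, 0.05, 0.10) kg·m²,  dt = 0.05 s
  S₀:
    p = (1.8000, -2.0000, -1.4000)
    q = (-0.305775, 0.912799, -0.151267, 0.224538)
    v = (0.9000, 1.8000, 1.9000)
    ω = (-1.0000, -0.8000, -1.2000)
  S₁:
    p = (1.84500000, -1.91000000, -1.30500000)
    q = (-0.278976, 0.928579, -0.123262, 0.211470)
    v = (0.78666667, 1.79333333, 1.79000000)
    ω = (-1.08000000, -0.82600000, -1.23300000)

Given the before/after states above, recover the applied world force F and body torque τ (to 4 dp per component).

v₁ − v₀ = (-0.11333333, -0.00666667, -0.11000000)
F = m·Δv/dt = (-3.4000, -0.2000, -3.3000)
rate change Δω = (-0.08000000, -0.02600000, -0.03300000)
ω₀×(Iω₀) = (0.0480, -0.0240, -0.0240)
applied torque τ = (-0.0800, -0.0500, -0.0900)

F = (-3.4000, -0.2000, -3.3000)
τ = (-0.0800, -0.0500, -0.0900)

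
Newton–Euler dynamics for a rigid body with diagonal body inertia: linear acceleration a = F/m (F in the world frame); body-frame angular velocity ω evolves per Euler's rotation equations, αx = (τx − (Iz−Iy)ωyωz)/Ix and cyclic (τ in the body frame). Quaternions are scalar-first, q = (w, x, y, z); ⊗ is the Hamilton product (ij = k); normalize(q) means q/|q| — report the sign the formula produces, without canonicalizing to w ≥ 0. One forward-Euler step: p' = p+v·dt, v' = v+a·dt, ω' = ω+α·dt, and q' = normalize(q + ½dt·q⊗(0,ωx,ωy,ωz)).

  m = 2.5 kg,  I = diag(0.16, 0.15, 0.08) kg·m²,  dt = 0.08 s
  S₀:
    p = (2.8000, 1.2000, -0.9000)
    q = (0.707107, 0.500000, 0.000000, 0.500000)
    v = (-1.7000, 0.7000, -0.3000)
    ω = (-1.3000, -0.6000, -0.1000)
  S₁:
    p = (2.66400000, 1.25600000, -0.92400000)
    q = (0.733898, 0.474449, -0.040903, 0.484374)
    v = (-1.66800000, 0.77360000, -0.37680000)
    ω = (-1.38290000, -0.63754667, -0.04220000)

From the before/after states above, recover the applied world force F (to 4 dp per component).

v₁ − v₀ = (0.03200000, 0.07360000, -0.07680000)
m·(v₁−v₀)/dt = (1.0000, 2.3000, -2.4000)

F = (1.0000, 2.3000, -2.4000)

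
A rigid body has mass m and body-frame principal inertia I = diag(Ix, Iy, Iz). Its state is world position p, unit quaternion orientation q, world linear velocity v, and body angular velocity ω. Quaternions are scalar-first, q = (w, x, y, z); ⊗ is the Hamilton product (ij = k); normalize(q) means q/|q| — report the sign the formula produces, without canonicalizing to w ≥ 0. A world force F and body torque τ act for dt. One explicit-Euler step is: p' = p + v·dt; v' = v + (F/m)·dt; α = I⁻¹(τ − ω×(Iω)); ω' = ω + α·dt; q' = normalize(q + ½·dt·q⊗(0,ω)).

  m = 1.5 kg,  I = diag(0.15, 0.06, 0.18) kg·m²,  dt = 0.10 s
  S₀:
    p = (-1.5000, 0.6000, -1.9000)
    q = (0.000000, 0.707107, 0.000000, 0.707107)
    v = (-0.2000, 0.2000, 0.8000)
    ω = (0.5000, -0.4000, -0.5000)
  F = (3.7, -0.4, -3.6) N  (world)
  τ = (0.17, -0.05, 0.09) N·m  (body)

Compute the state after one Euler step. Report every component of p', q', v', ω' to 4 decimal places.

p' = (-1.5200, 0.6200, -1.8200)
q' = (0.0000, 0.7207, 0.0353, 0.6924)
v' = (0.0467, 0.1733, 0.5600)
ω' = (0.5973, -0.4958, -0.4600)

a = (2.4667, -0.2667, -2.4000)
p + v·dt = (-1.5200, 0.6200, -1.8200)
new velocity v' = (0.0467, 0.1733, 0.5600)
angular accel α = (0.9733, -0.9583, 0.4000)
new body rate ω' = (0.5973, -0.4958, -0.4600)
2q̇ = q⊗(0,ω) = (0.0000000, 0.2828428, 0.7071070, -0.2828428)
q' = normalize(q + ½dt·q⊗(0,ω)) = (0.0000, 0.7207, 0.0353, 0.6924)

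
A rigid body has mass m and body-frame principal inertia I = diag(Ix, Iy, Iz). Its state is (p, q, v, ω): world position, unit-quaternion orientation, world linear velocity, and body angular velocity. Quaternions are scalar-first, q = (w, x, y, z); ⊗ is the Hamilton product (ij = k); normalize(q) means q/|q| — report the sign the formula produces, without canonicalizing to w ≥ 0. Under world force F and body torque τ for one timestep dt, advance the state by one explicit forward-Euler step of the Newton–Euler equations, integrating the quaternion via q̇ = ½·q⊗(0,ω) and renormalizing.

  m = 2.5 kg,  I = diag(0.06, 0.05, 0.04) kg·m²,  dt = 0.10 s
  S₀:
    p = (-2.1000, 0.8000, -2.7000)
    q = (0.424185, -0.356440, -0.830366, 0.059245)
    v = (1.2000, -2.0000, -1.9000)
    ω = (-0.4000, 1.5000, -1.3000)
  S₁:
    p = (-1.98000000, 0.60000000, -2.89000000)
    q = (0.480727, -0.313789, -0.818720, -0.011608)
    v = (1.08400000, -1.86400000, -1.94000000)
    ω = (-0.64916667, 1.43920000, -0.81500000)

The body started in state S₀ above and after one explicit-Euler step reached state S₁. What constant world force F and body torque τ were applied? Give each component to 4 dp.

F = (-2.9000, 3.4000, -1.0000)
τ = (-0.1300, -0.0200, 0.2000)

v₁ − v₀ = (-0.11600000, 0.13600000, -0.04000000)
F = m·Δv/dt = (-2.9000, 3.4000, -1.0000)
rate change Δω = (-0.24916667, -0.06080000, 0.48500000)
I·α + gyro = (-0.1300, -0.0200, 0.2000)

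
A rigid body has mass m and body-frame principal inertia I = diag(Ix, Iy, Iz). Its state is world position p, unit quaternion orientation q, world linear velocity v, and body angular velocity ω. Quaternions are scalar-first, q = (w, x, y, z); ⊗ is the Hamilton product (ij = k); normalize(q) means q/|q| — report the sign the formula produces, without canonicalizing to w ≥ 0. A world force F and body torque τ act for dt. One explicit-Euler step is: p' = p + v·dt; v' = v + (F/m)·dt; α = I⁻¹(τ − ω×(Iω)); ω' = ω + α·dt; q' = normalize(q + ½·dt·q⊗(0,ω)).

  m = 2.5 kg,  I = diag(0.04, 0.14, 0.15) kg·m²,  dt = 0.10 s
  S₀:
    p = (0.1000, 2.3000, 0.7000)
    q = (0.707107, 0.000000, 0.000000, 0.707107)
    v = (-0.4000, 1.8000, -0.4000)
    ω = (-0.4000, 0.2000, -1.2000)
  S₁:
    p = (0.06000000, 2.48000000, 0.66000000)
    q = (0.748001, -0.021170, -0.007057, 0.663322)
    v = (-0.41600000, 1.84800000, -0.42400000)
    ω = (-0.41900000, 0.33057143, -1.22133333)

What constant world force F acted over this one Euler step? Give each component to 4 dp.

velocity change Δv = (-0.01600000, 0.04800000, -0.02400000)
F = m·Δv/dt = (-0.4000, 1.2000, -0.6000)

F = (-0.4000, 1.2000, -0.6000)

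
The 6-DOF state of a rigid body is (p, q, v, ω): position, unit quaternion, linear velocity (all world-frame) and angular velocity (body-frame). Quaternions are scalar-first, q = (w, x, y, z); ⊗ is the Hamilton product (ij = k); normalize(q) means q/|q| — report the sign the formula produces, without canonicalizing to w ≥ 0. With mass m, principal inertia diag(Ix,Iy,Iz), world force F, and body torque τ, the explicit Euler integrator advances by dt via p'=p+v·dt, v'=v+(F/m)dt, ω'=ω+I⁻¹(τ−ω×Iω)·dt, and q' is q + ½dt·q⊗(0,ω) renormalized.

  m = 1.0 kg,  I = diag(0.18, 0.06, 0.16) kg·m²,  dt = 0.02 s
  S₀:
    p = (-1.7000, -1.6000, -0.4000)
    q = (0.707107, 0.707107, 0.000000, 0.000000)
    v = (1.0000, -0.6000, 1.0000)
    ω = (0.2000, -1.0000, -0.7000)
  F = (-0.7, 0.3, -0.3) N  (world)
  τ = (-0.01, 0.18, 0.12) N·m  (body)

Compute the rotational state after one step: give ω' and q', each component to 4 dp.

gyro term ω×Iω = (0.0700, -0.0028, 0.0240)
α = I⁻¹(τ − ω×Iω) = (-0.4444, 3.0467, 0.6000)
new body rate ω' = (0.1911, -0.9391, -0.6880)
2q̇ = q⊗(0,ω) = (-0.1414214, 0.1414214, -0.2121321, -1.2020819)
q + ½dt·q⊗(0,ω), renormalized = (0.7056, 0.7085, -0.0021, -0.0120)

ω' = (0.1911, -0.9391, -0.6880)
q' = (0.7056, 0.7085, -0.0021, -0.0120)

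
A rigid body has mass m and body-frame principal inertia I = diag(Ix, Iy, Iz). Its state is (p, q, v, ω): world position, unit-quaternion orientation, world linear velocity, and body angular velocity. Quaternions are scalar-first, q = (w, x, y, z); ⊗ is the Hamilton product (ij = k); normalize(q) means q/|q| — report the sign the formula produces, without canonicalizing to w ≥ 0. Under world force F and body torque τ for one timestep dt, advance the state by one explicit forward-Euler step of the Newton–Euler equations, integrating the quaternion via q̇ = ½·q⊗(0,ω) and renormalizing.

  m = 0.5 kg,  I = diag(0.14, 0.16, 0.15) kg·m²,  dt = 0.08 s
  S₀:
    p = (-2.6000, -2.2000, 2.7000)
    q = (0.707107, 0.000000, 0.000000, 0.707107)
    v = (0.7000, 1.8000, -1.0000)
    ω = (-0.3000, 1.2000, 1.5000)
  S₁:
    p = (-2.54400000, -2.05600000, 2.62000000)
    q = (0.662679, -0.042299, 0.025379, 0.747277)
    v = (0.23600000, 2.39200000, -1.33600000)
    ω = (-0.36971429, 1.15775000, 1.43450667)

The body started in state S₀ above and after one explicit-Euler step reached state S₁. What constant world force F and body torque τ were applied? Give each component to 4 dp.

F = (-2.9000, 3.7000, -2.1000)
τ = (-0.1400, -0.0800, -0.1300)

Δω = ω₁−ω₀ = (-0.06971429, -0.04225000, -0.06549333)
applied torque τ = (-0.1400, -0.0800, -0.1300)
v₁ − v₀ = (-0.46400000, 0.59200000, -0.33600000)
m·(v₁−v₀)/dt = (-2.9000, 3.7000, -2.1000)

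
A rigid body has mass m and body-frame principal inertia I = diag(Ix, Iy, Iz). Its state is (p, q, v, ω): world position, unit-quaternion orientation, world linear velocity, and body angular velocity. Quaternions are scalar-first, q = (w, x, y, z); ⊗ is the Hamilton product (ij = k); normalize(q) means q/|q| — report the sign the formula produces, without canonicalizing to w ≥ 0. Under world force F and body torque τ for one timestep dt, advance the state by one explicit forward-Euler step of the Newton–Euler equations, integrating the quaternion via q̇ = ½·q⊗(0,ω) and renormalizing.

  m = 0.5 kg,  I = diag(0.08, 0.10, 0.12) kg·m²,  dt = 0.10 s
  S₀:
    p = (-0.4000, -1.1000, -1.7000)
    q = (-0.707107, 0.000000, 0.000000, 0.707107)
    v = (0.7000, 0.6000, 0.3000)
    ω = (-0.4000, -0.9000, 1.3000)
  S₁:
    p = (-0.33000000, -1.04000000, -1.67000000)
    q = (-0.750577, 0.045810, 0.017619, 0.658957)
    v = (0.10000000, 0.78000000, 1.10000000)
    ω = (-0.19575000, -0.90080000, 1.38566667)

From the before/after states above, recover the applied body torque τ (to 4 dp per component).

rate change Δω = (0.20425000, -0.00080000, 0.08566667)
τ = I·(Δω/dt) + ω₀×(Iω₀) = (0.1400, 0.0200, 0.1100)

τ = (0.1400, 0.0200, 0.1100)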